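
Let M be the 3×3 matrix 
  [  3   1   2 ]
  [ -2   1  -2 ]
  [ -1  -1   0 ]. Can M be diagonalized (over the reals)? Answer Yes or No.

Characteristic polynomial: p(λ) = λ^3 - 4λ^2 + 5λ - 2 = (λ - 2)(λ - 1)^2.
λ = 1 has algebraic multiplicity 2; rank(M − 1I) = 2, so geometric multiplicity = 1.
Geometric multiplicity < algebraic multiplicity, so M is not diagonalizable.

No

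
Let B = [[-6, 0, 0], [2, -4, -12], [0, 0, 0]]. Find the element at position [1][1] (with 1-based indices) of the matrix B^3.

-216

Characteristic polynomial: μ^3 + 10μ^2 + 24μ = μ(μ + 4)(μ + 6), so the eigenvalues are -6, -4, 0.
μ=0: eigenvector (0, -3, 1).
μ=-4: eigenvector (0, 1, 0).
μ=-6: eigenvector (1, -1, 0).
P = [[0, 0, 1], [-3, 1, -1], [1, 0, 0]], D = diag(0, -4, -6), P⁻¹ = [[0, 0, 1], [1, 1, 3], [1, 0, 0]].
B³ = P·diag(0, -64, -216)·P⁻¹ = [[-216, 0, 0], [152, -64, -192], [0, 0, 0]].
The requested entry is -216.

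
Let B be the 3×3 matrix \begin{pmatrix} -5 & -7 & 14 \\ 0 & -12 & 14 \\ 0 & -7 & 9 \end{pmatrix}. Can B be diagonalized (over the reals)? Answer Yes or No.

Characteristic polynomial: p(r) = r^3 + 8r^2 + 5r - 50 = (r - 2)(r + 5)^2.
r = -5 has algebraic multiplicity 2; rank(B + 5I) = 1, so geometric multiplicity = 2.
Every eigenvalue has geometric = algebraic multiplicity, so B is diagonalizable.

Yes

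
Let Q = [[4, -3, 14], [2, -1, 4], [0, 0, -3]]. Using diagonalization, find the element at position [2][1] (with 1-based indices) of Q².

6

Characteristic polynomial: r^3 - 7r + 6 = (r - 2)(r - 1)(r + 3), so the eigenvalues are -3, 1, 2.
r=2: eigenvector (3, 2, 0).
r=1: eigenvector (1, 1, 0).
r=-3: eigenvector (-2, 0, 1).
P = [[3, 1, -2], [2, 1, 0], [0, 0, 1]], D = diag(2, 1, -3), P⁻¹ = [[1, -1, 2], [-2, 3, -4], [0, 0, 1]].
Q² = P·diag(4, 1, 9)·P⁻¹ = [[10, -9, 2], [6, -5, 12], [0, 0, 9]].
The requested entry is 6.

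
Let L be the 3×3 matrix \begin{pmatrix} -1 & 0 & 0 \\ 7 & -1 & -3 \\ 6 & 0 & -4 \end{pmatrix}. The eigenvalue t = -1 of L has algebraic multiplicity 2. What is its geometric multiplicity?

1

L + 1I = [[0, 0, 0], [7, 0, -3], [6, 0, -3]].
This matrix has rank 2, so its null space has dimension 3 − 2 = 1.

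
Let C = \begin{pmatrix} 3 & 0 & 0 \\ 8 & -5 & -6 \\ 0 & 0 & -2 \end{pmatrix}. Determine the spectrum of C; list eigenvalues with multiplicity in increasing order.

-5, -2, 3

Characteristic polynomial: p(λ) = λ^3 + 4λ^2 - 11λ - 30 = (λ - 3)(λ + 2)(λ + 5).
Roots (with multiplicity): -5, -2, 3.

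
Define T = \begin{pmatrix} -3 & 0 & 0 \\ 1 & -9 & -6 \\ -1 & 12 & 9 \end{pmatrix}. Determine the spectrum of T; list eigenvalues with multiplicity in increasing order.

-3, -3, 3

Characteristic polynomial: p(λ) = λ^3 + 3λ^2 - 9λ - 27 = (λ - 3)(λ + 3)^2.
Roots (with multiplicity): -3, -3, 3.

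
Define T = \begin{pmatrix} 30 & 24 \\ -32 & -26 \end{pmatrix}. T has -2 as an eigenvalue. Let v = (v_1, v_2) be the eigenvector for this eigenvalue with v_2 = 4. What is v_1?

T + 2I = [[32, 24], [-32, -24]].
Solving (T + 2I)v = 0 gives the eigenspace spanned by (-3, 4).
With v_2 = 4, v = (-3, 4), so v_1 = -3.

-3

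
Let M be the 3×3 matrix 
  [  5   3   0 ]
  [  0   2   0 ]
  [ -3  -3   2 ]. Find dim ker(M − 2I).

2

M − 2I = [[3, 3, 0], [0, 0, 0], [-3, -3, 0]].
This matrix has rank 1, so its null space has dimension 3 − 1 = 2.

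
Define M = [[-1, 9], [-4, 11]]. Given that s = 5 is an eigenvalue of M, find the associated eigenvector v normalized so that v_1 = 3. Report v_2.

2

M − 5I = [[-6, 9], [-4, 6]].
Solving (M − 5I)v = 0 gives the eigenspace spanned by (3, 2).
With v_1 = 3, v = (3, 2), so v_2 = 2.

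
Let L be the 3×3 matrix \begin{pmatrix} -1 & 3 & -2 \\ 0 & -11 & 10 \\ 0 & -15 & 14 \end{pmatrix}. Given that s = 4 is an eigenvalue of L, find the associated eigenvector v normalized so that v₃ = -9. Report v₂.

-6

L − 4I = [[-5, 3, -2], [0, -15, 10], [0, -15, 10]].
Solving (L − 4I)v = 0 gives the eigenspace spanned by (0, -6, -9).
With v₃ = -9, v = (0, -6, -9), so v₂ = -6.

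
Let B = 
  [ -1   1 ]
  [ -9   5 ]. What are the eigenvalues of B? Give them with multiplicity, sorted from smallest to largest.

2, 2

Characteristic polynomial: p(r) = r^2 - 4r + 4 = (r - 2)^2.
Roots (with multiplicity): 2, 2.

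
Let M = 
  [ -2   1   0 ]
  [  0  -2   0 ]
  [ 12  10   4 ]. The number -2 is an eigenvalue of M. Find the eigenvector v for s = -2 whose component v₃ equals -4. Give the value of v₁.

2

M + 2I = [[0, 1, 0], [0, 0, 0], [12, 10, 6]].
Solving (M + 2I)v = 0 gives the eigenspace spanned by (2, 0, -4).
With v₃ = -4, v = (2, 0, -4), so v₁ = 2.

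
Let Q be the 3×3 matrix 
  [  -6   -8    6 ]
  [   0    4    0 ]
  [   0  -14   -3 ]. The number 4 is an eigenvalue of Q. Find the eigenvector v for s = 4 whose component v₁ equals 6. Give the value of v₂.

-3

Q − 4I = [[-10, -8, 6], [0, 0, 0], [0, -14, -7]].
Solving (Q − 4I)v = 0 gives the eigenspace spanned by (6, -3, 6).
With v₁ = 6, v = (6, -3, 6), so v₂ = -3.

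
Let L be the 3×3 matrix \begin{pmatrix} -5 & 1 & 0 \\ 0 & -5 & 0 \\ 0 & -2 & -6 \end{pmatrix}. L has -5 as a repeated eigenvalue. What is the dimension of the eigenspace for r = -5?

L + 5I = [[0, 1, 0], [0, 0, 0], [0, -2, -1]].
This matrix has rank 2, so its null space has dimension 3 − 2 = 1.

1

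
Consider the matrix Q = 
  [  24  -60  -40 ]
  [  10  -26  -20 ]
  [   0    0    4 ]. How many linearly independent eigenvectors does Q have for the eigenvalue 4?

Q − 4I = [[20, -60, -40], [10, -30, -20], [0, 0, 0]].
This matrix has rank 1, so its null space has dimension 3 − 1 = 2.

2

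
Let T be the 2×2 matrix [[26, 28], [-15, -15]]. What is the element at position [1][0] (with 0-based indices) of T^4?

Characteristic polynomial: μ^2 - 11μ + 30 = (μ - 6)(μ - 5), so the eigenvalues are 5, 6.
μ=5: eigenvector (4, -3).
μ=6: eigenvector (7, -5).
P = [[4, 7], [-3, -5]], D = diag(5, 6), P⁻¹ = [[-5, -7], [3, 4]].
T⁴ = P·diag(625, 1296)·P⁻¹ = [[14716, 18788], [-10065, -12795]].
The requested entry is -10065.

-10065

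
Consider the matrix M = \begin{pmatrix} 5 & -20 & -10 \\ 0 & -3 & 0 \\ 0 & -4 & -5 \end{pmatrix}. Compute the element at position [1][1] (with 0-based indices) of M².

9

Characteristic polynomial: r^3 + 3r^2 - 25r - 75 = (r - 5)(r + 3)(r + 5), so the eigenvalues are -5, -3, 5.
r=5: eigenvector (1, 0, 0).
r=-5: eigenvector (1, 0, 1).
r=-3: eigenvector (0, 1, -2).
P = [[1, 1, 0], [0, 0, 1], [0, 1, -2]], D = diag(5, -5, -3), P⁻¹ = [[1, -2, -1], [0, 2, 1], [0, 1, 0]].
M² = P·diag(25, 25, 9)·P⁻¹ = [[25, 0, 0], [0, 9, 0], [0, 32, 25]].
The requested entry is 9.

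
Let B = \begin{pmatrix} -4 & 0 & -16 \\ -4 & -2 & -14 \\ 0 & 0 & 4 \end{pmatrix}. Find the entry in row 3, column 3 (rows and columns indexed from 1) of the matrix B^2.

Characteristic polynomial: λ^3 + 2λ^2 - 16λ - 32 = (λ - 4)(λ + 2)(λ + 4), so the eigenvalues are -4, -2, 4.
λ=-4: eigenvector (1, 2, 0).
λ=-2: eigenvector (0, 1, 0).
λ=4: eigenvector (-2, -1, 1).
P = [[1, 0, -2], [2, 1, -1], [0, 0, 1]], D = diag(-4, -2, 4), P⁻¹ = [[1, 0, 2], [-2, 1, -3], [0, 0, 1]].
B² = P·diag(16, 4, 16)·P⁻¹ = [[16, 0, 0], [24, 4, 36], [0, 0, 16]].
The requested entry is 16.

16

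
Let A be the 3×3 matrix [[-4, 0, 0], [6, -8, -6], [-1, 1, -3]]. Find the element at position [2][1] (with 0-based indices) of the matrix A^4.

-671

Characteristic polynomial: λ^3 + 15λ^2 + 74λ + 120 = (λ + 4)(λ + 5)(λ + 6), so the eigenvalues are -6, -5, -4.
λ=-4: eigenvector (1, 0, 1).
λ=-6: eigenvector (0, 3, -1).
λ=-5: eigenvector (0, -2, 1).
P = [[1, 0, 0], [0, 3, -2], [1, -1, 1]], D = diag(-4, -6, -5), P⁻¹ = [[1, 0, 0], [-2, 1, 2], [-3, 1, 3]].
A⁴ = P·diag(256, 1296, 625)·P⁻¹ = [[256, 0, 0], [-4026, 2638, 4026], [973, -671, -717]].
The requested entry is -671.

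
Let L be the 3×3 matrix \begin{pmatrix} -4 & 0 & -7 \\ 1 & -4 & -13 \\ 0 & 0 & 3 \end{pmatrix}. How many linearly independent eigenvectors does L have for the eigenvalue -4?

1

L + 4I = [[0, 0, -7], [1, 0, -13], [0, 0, 7]].
This matrix has rank 2, so its null space has dimension 3 − 2 = 1.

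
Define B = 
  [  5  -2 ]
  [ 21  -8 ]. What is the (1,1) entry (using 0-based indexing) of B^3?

Characteristic polynomial: λ^2 + 3λ + 2 = (λ + 1)(λ + 2), so the eigenvalues are -2, -1.
λ=-1: eigenvector (1, 3).
λ=-2: eigenvector (2, 7).
P = [[1, 2], [3, 7]], D = diag(-1, -2), P⁻¹ = [[7, -2], [-3, 1]].
B³ = P·diag(-1, -8)·P⁻¹ = [[41, -14], [147, -50]].
The requested entry is -50.

-50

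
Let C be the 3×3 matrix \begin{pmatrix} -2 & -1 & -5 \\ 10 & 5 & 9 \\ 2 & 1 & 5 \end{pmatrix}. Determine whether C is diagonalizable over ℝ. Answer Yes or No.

Characteristic polynomial: p(r) = r^3 - 8r^2 + 16r = r(r - 4)^2.
r = 4 has algebraic multiplicity 2; rank(C − 4I) = 2, so geometric multiplicity = 1.
Geometric multiplicity < algebraic multiplicity, so C is not diagonalizable.

No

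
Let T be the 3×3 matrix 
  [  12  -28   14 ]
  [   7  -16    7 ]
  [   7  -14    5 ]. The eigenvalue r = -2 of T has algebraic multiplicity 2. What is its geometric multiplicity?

T + 2I = [[14, -28, 14], [7, -14, 7], [7, -14, 7]].
This matrix has rank 1, so its null space has dimension 3 − 1 = 2.

2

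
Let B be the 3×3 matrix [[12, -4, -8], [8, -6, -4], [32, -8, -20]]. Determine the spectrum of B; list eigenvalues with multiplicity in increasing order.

-6, -4, -4

Characteristic polynomial: p(s) = s^3 + 14s^2 + 64s + 96 = (s + 4)^2(s + 6).
Roots (with multiplicity): -6, -4, -4.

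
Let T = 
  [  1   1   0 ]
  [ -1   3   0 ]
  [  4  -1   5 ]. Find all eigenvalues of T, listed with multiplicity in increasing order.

2, 2, 5

Characteristic polynomial: p(r) = r^3 - 9r^2 + 24r - 20 = (r - 5)(r - 2)^2.
Roots (with multiplicity): 2, 2, 5.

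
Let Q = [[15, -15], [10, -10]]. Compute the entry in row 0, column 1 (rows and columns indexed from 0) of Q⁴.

-1875

Characteristic polynomial: r^2 - 5r = r(r - 5), so the eigenvalues are 0, 5.
r=5: eigenvector (-3, -2).
r=0: eigenvector (1, 1).
P = [[-3, 1], [-2, 1]], D = diag(5, 0), P⁻¹ = [[-1, 1], [-2, 3]].
Q⁴ = P·diag(625, 0)·P⁻¹ = [[1875, -1875], [1250, -1250]].
The requested entry is -1875.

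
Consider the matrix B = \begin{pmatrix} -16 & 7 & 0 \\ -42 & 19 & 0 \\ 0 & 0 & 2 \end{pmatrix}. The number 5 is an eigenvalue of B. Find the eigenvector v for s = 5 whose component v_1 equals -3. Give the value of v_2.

B − 5I = [[-21, 7, 0], [-42, 14, 0], [0, 0, -3]].
Solving (B − 5I)v = 0 gives the eigenspace spanned by (-3, -9, 0).
With v_1 = -3, v = (-3, -9, 0), so v_2 = -9.

-9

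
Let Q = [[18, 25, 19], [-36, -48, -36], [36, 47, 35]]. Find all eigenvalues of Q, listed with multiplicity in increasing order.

-1, 0, 6

Characteristic polynomial: p(λ) = λ^3 - 5λ^2 - 6λ = λ(λ - 6)(λ + 1).
Roots (with multiplicity): -1, 0, 6.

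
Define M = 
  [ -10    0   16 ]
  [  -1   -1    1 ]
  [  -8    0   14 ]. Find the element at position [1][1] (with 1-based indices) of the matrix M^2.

Characteristic polynomial: t^3 - 3t^2 - 16t - 12 = (t - 6)(t + 1)(t + 2), so the eigenvalues are -2, -1, 6.
t=-1: eigenvector (0, -1, 0).
t=-2: eigenvector (2, 1, 1).
t=6: eigenvector (1, 0, 1).
P = [[0, 2, 1], [-1, 1, 0], [0, 1, 1]], D = diag(-1, -2, 6), P⁻¹ = [[1, -1, -1], [1, 0, -1], [-1, 0, 2]].
M² = P·diag(1, 4, 36)·P⁻¹ = [[-28, 0, 64], [3, 1, -3], [-32, 0, 68]].
The requested entry is -28.

-28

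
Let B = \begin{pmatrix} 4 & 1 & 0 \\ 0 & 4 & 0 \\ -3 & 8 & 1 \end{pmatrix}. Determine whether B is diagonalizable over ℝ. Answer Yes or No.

No

Characteristic polynomial: p(λ) = λ^3 - 9λ^2 + 24λ - 16 = (λ - 4)^2(λ - 1).
λ = 4 has algebraic multiplicity 2; rank(B − 4I) = 2, so geometric multiplicity = 1.
Geometric multiplicity < algebraic multiplicity, so B is not diagonalizable.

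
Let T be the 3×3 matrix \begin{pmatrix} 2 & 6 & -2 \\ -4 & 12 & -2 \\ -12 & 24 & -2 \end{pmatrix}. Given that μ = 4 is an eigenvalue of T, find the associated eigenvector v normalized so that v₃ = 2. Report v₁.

T − 4I = [[-2, 6, -2], [-4, 8, -2], [-12, 24, -6]].
Solving (T − 4I)v = 0 gives the eigenspace spanned by (1, 1, 2).
With v₃ = 2, v = (1, 1, 2), so v₁ = 1.

1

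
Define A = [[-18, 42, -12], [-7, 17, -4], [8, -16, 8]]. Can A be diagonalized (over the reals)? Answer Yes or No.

Yes

Characteristic polynomial: p(t) = t^3 - 7t^2 + 12t = t(t - 4)(t - 3).
All 3 eigenvalues are distinct, so A is diagonalizable.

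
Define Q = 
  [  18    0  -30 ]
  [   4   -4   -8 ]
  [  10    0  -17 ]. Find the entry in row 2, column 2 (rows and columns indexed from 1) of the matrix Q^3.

-64

Characteristic polynomial: t^3 + 3t^2 - 10t - 24 = (t - 3)(t + 2)(t + 4), so the eigenvalues are -4, -2, 3.
t=-2: eigenvector (3, -2, 2).
t=-4: eigenvector (0, 1, 0).
t=3: eigenvector (-2, 0, -1).
P = [[3, 0, -2], [-2, 1, 0], [2, 0, -1]], D = diag(-2, -4, 3), P⁻¹ = [[-1, 0, 2], [-2, 1, 4], [-2, 0, 3]].
Q³ = P·diag(-8, -64, 27)·P⁻¹ = [[132, 0, -210], [112, -64, -224], [70, 0, -113]].
The requested entry is -64.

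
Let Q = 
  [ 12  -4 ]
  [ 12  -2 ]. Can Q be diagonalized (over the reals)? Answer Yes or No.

Yes

Characteristic polynomial: p(s) = s^2 - 10s + 24 = (s - 6)(s - 4).
All 2 eigenvalues are distinct, so Q is diagonalizable.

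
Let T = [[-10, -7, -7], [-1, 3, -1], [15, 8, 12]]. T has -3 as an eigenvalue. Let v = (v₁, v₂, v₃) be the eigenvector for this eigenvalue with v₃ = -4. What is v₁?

T + 3I = [[-7, -7, -7], [-1, 6, -1], [15, 8, 15]].
Solving (T + 3I)v = 0 gives the eigenspace spanned by (4, 0, -4).
With v₃ = -4, v = (4, 0, -4), so v₁ = 4.

4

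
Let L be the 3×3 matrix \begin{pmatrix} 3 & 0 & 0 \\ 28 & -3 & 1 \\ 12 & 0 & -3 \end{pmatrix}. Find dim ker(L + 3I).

L + 3I = [[6, 0, 0], [28, 0, 1], [12, 0, 0]].
This matrix has rank 2, so its null space has dimension 3 − 2 = 1.

1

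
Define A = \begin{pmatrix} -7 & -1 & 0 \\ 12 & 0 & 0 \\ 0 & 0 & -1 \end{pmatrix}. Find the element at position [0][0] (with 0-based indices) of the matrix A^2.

Characteristic polynomial: r^3 + 8r^2 + 19r + 12 = (r + 1)(r + 3)(r + 4), so the eigenvalues are -4, -3, -1.
r=-3: eigenvector (-1, 4, 0).
r=-4: eigenvector (-1, 3, 0).
r=-1: eigenvector (0, 0, 1).
P = [[-1, -1, 0], [4, 3, 0], [0, 0, 1]], D = diag(-3, -4, -1), P⁻¹ = [[3, 1, 0], [-4, -1, 0], [0, 0, 1]].
A² = P·diag(9, 16, 1)·P⁻¹ = [[37, 7, 0], [-84, -12, 0], [0, 0, 1]].
The requested entry is 37.

37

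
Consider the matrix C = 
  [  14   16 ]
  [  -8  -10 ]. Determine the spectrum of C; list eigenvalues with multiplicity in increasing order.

Characteristic polynomial: p(s) = s^2 - 4s - 12 = (s - 6)(s + 2).
Roots (with multiplicity): -2, 6.

-2, 6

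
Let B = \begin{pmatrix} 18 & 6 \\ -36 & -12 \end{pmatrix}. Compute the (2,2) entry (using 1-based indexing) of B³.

-432

Characteristic polynomial: μ^2 - 6μ = μ(μ - 6), so the eigenvalues are 0, 6.
μ=6: eigenvector (1, -2).
μ=0: eigenvector (-1, 3).
P = [[1, -1], [-2, 3]], D = diag(6, 0), P⁻¹ = [[3, 1], [2, 1]].
B³ = P·diag(216, 0)·P⁻¹ = [[648, 216], [-1296, -432]].
The requested entry is -432.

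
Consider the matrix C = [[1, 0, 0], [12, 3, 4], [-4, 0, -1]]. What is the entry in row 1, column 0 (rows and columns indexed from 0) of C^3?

Characteristic polynomial: t^3 - 3t^2 - t + 3 = (t - 3)(t - 1)(t + 1), so the eigenvalues are -1, 1, 3.
t=1: eigenvector (1, -2, -2).
t=3: eigenvector (0, 1, 0).
t=-1: eigenvector (0, -1, 1).
P = [[1, 0, 0], [-2, 1, -1], [-2, 0, 1]], D = diag(1, 3, -1), P⁻¹ = [[1, 0, 0], [4, 1, 1], [2, 0, 1]].
C³ = P·diag(1, 27, -1)·P⁻¹ = [[1, 0, 0], [108, 27, 28], [-4, 0, -1]].
The requested entry is 108.

108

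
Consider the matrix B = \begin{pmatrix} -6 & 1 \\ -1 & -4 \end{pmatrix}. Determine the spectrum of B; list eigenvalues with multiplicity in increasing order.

Characteristic polynomial: p(t) = t^2 + 10t + 25 = (t + 5)^2.
Roots (with multiplicity): -5, -5.

-5, -5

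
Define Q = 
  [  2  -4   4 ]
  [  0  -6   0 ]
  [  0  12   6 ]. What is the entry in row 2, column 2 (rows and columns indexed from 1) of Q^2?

36

Characteristic polynomial: λ^3 - 2λ^2 - 36λ + 72 = (λ - 6)(λ - 2)(λ + 6), so the eigenvalues are -6, 2, 6.
λ=2: eigenvector (1, 0, 0).
λ=6: eigenvector (1, 0, 1).
λ=-6: eigenvector (1, 1, -1).
P = [[1, 1, 1], [0, 0, 1], [0, 1, -1]], D = diag(2, 6, -6), P⁻¹ = [[1, -2, -1], [0, 1, 1], [0, 1, 0]].
Q² = P·diag(4, 36, 36)·P⁻¹ = [[4, 64, 32], [0, 36, 0], [0, 0, 36]].
The requested entry is 36.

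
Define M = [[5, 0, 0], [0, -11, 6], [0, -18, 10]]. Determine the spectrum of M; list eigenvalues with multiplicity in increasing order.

Characteristic polynomial: p(t) = t^3 - 4t^2 - 7t + 10 = (t - 5)(t - 1)(t + 2).
Roots (with multiplicity): -2, 1, 5.

-2, 1, 5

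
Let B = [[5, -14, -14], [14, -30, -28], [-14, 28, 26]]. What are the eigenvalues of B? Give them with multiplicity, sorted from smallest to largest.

-2, -2, 5

Characteristic polynomial: p(r) = r^3 - r^2 - 16r - 20 = (r - 5)(r + 2)^2.
Roots (with multiplicity): -2, -2, 5.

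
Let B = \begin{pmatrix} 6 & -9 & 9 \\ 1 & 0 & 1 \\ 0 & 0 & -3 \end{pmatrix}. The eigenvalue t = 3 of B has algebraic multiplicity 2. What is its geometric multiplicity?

1

B − 3I = [[3, -9, 9], [1, -3, 1], [0, 0, -6]].
This matrix has rank 2, so its null space has dimension 3 − 2 = 1.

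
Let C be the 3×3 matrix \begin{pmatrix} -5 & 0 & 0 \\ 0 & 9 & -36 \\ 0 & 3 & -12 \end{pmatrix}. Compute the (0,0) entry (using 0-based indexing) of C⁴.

Characteristic polynomial: t^3 + 8t^2 + 15t = t(t + 3)(t + 5), so the eigenvalues are -5, -3, 0.
t=-5: eigenvector (1, 0, 0).
t=-3: eigenvector (0, 3, 1).
t=0: eigenvector (0, -4, -1).
P = [[1, 0, 0], [0, 3, -4], [0, 1, -1]], D = diag(-5, -3, 0), P⁻¹ = [[1, 0, 0], [0, -1, 4], [0, -1, 3]].
C⁴ = P·diag(625, 81, 0)·P⁻¹ = [[625, 0, 0], [0, -243, 972], [0, -81, 324]].
The requested entry is 625.

625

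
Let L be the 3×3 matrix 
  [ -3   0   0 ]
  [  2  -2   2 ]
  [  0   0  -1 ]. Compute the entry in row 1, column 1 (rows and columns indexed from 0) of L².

Characteristic polynomial: s^3 + 6s^2 + 11s + 6 = (s + 1)(s + 2)(s + 3), so the eigenvalues are -3, -2, -1.
s=-3: eigenvector (1, -2, 0).
s=-1: eigenvector (0, 2, 1).
s=-2: eigenvector (0, 1, 0).
P = [[1, 0, 0], [-2, 2, 1], [0, 1, 0]], D = diag(-3, -1, -2), P⁻¹ = [[1, 0, 0], [0, 0, 1], [2, 1, -2]].
L² = P·diag(9, 1, 4)·P⁻¹ = [[9, 0, 0], [-10, 4, -6], [0, 0, 1]].
The requested entry is 4.

4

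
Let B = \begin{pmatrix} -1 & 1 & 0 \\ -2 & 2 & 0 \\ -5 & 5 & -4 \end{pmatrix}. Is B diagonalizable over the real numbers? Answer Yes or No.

Characteristic polynomial: p(s) = s^3 + 3s^2 - 4s = s(s - 1)(s + 4).
All 3 eigenvalues are distinct, so B is diagonalizable.

Yes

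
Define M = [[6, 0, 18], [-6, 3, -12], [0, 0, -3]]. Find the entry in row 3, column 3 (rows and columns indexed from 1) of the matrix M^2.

Characteristic polynomial: r^3 - 6r^2 - 9r + 54 = (r - 6)(r - 3)(r + 3), so the eigenvalues are -3, 3, 6.
r=3: eigenvector (0, 1, 0).
r=6: eigenvector (-1, 2, 0).
r=-3: eigenvector (-2, 0, 1).
P = [[0, -1, -2], [1, 2, 0], [0, 0, 1]], D = diag(3, 6, -3), P⁻¹ = [[2, 1, 4], [-1, 0, -2], [0, 0, 1]].
M² = P·diag(9, 36, 9)·P⁻¹ = [[36, 0, 54], [-54, 9, -108], [0, 0, 9]].
The requested entry is 9.

9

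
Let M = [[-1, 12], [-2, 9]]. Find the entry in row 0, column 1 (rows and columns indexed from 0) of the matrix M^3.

588

Characteristic polynomial: μ^2 - 8μ + 15 = (μ - 5)(μ - 3), so the eigenvalues are 3, 5.
μ=5: eigenvector (2, 1).
μ=3: eigenvector (3, 1).
P = [[2, 3], [1, 1]], D = diag(5, 3), P⁻¹ = [[-1, 3], [1, -2]].
M³ = P·diag(125, 27)·P⁻¹ = [[-169, 588], [-98, 321]].
The requested entry is 588.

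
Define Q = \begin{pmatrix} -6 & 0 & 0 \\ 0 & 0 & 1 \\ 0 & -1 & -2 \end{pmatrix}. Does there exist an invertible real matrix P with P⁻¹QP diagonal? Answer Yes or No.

Characteristic polynomial: p(λ) = λ^3 + 8λ^2 + 13λ + 6 = (λ + 1)^2(λ + 6).
λ = -1 has algebraic multiplicity 2; rank(Q + 1I) = 2, so geometric multiplicity = 1.
Geometric multiplicity < algebraic multiplicity, so Q is not diagonalizable.

No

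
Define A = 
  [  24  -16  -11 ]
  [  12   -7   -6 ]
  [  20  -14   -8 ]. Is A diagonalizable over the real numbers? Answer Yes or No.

Characteristic polynomial: p(μ) = μ^3 - 9μ^2 + 24μ - 20 = (μ - 5)(μ - 2)^2.
μ = 2 has algebraic multiplicity 2; rank(A − 2I) = 2, so geometric multiplicity = 1.
Geometric multiplicity < algebraic multiplicity, so A is not diagonalizable.

No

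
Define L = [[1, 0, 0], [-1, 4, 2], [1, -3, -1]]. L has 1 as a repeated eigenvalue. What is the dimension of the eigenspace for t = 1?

L − 1I = [[0, 0, 0], [-1, 3, 2], [1, -3, -2]].
This matrix has rank 1, so its null space has dimension 3 − 1 = 2.

2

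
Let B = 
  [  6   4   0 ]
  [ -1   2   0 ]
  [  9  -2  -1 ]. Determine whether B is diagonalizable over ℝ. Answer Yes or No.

Characteristic polynomial: p(s) = s^3 - 7s^2 + 8s + 16 = (s - 4)^2(s + 1).
s = 4 has algebraic multiplicity 2; rank(B − 4I) = 2, so geometric multiplicity = 1.
Geometric multiplicity < algebraic multiplicity, so B is not diagonalizable.

No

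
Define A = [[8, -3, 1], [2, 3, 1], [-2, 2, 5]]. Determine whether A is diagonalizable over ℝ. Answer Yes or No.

Characteristic polynomial: p(μ) = μ^3 - 16μ^2 + 85μ - 150 = (μ - 6)(μ - 5)^2.
μ = 5 has algebraic multiplicity 2; rank(A − 5I) = 2, so geometric multiplicity = 1.
Geometric multiplicity < algebraic multiplicity, so A is not diagonalizable.

No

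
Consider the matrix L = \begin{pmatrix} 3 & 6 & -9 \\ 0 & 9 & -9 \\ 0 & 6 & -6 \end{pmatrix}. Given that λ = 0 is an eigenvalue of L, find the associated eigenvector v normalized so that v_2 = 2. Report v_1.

2

L = [[3, 6, -9], [0, 9, -9], [0, 6, -6]].
Solving (L)v = 0 gives the eigenspace spanned by (2, 2, 2).
With v_2 = 2, v = (2, 2, 2), so v_1 = 2.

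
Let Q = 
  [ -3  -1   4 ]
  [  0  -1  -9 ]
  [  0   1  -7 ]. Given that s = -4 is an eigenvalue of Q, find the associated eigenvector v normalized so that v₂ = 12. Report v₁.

-4

Q + 4I = [[1, -1, 4], [0, 3, -9], [0, 1, -3]].
Solving (Q + 4I)v = 0 gives the eigenspace spanned by (-4, 12, 4).
With v₂ = 12, v = (-4, 12, 4), so v₁ = -4.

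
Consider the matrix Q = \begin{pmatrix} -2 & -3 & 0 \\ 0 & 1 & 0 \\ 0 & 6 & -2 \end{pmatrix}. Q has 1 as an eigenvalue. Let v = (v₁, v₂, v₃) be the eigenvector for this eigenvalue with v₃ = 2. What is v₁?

Q − 1I = [[-3, -3, 0], [0, 0, 0], [0, 6, -3]].
Solving (Q − 1I)v = 0 gives the eigenspace spanned by (-1, 1, 2).
With v₃ = 2, v = (-1, 1, 2), so v₁ = -1.

-1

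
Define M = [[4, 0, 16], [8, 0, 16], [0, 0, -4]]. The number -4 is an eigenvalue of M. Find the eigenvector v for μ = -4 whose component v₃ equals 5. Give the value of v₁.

M + 4I = [[8, 0, 16], [8, 4, 16], [0, 0, 0]].
Solving (M + 4I)v = 0 gives the eigenspace spanned by (-10, 0, 5).
With v₃ = 5, v = (-10, 0, 5), so v₁ = -10.

-10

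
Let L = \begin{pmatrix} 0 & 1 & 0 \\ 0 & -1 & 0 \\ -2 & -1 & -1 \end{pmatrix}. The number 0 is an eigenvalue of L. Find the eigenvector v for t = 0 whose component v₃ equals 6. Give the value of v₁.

L = [[0, 1, 0], [0, -1, 0], [-2, -1, -1]].
Solving (L)v = 0 gives the eigenspace spanned by (-3, 0, 6).
With v₃ = 6, v = (-3, 0, 6), so v₁ = -3.

-3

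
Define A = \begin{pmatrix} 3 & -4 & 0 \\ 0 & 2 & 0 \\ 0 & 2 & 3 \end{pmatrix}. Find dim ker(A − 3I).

2

A − 3I = [[0, -4, 0], [0, -1, 0], [0, 2, 0]].
This matrix has rank 1, so its null space has dimension 3 − 1 = 2.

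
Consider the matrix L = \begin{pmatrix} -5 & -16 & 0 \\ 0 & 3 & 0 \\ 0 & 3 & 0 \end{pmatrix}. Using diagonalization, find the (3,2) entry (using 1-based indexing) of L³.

27

Characteristic polynomial: r^3 + 2r^2 - 15r = r(r - 3)(r + 5), so the eigenvalues are -5, 0, 3.
r=-5: eigenvector (1, 0, 0).
r=3: eigenvector (-2, 1, 1).
r=0: eigenvector (0, 0, 1).
P = [[1, -2, 0], [0, 1, 0], [0, 1, 1]], D = diag(-5, 3, 0), P⁻¹ = [[1, 2, 0], [0, 1, 0], [0, -1, 1]].
L³ = P·diag(-125, 27, 0)·P⁻¹ = [[-125, -304, 0], [0, 27, 0], [0, 27, 0]].
The requested entry is 27.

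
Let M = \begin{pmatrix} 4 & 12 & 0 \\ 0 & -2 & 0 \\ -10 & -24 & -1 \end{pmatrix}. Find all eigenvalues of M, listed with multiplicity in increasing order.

-2, -1, 4

Characteristic polynomial: p(t) = t^3 - t^2 - 10t - 8 = (t - 4)(t + 1)(t + 2).
Roots (with multiplicity): -2, -1, 4.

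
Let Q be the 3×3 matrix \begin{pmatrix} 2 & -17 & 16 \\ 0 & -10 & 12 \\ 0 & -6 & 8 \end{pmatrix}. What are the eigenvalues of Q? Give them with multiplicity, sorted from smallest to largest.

Characteristic polynomial: p(λ) = λ^3 - 12λ + 16 = (λ - 2)^2(λ + 4).
Roots (with multiplicity): -4, 2, 2.

-4, 2, 2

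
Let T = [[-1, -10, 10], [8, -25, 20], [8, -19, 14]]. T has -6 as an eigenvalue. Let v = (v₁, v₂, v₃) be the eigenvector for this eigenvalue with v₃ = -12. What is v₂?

T + 6I = [[5, -10, 10], [8, -19, 20], [8, -19, 20]].
Solving (T + 6I)v = 0 gives the eigenspace spanned by (-8, -16, -12).
With v₃ = -12, v = (-8, -16, -12), so v₂ = -16.

-16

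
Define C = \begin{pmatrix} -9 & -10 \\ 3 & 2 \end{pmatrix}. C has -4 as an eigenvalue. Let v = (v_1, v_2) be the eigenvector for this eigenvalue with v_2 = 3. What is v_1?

C + 4I = [[-5, -10], [3, 6]].
Solving (C + 4I)v = 0 gives the eigenspace spanned by (-6, 3).
With v_2 = 3, v = (-6, 3), so v_1 = -6.

-6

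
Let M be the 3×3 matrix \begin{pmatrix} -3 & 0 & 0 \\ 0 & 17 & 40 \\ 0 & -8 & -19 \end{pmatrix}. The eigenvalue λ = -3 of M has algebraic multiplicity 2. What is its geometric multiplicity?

2

M + 3I = [[0, 0, 0], [0, 20, 40], [0, -8, -16]].
This matrix has rank 1, so its null space has dimension 3 − 1 = 2.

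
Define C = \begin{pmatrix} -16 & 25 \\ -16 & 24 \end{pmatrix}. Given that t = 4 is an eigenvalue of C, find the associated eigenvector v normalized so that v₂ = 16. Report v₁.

C − 4I = [[-20, 25], [-16, 20]].
Solving (C − 4I)v = 0 gives the eigenspace spanned by (20, 16).
With v₂ = 16, v = (20, 16), so v₁ = 20.

20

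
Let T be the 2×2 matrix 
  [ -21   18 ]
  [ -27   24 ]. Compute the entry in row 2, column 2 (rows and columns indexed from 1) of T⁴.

3726

Characteristic polynomial: λ^2 - 3λ - 18 = (λ - 6)(λ + 3), so the eigenvalues are -3, 6.
λ=-3: eigenvector (1, 1).
λ=6: eigenvector (2, 3).
P = [[1, 2], [1, 3]], D = diag(-3, 6), P⁻¹ = [[3, -2], [-1, 1]].
T⁴ = P·diag(81, 1296)·P⁻¹ = [[-2349, 2430], [-3645, 3726]].
The requested entry is 3726.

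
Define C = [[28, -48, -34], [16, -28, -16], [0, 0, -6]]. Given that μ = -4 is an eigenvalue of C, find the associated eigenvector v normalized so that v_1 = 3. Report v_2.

2

C + 4I = [[32, -48, -34], [16, -24, -16], [0, 0, -2]].
Solving (C + 4I)v = 0 gives the eigenspace spanned by (3, 2, 0).
With v_1 = 3, v = (3, 2, 0), so v_2 = 2.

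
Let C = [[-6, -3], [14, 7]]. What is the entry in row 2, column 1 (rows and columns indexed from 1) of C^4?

Characteristic polynomial: t^2 - t = t(t - 1), so the eigenvalues are 0, 1.
t=1: eigenvector (3, -7).
t=0: eigenvector (1, -2).
P = [[3, 1], [-7, -2]], D = diag(1, 0), P⁻¹ = [[-2, -1], [7, 3]].
C⁴ = P·diag(1, 0)·P⁻¹ = [[-6, -3], [14, 7]].
The requested entry is 14.

14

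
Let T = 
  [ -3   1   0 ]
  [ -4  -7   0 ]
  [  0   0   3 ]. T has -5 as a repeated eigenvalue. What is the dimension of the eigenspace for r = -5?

T + 5I = [[2, 1, 0], [-4, -2, 0], [0, 0, 8]].
This matrix has rank 2, so its null space has dimension 3 − 2 = 1.

1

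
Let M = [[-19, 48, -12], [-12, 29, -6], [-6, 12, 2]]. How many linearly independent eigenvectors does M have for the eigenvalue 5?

2

M − 5I = [[-24, 48, -12], [-12, 24, -6], [-6, 12, -3]].
This matrix has rank 1, so its null space has dimension 3 − 1 = 2.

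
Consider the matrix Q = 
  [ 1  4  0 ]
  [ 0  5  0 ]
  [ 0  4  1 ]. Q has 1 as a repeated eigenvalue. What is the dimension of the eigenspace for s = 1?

Q − 1I = [[0, 4, 0], [0, 4, 0], [0, 4, 0]].
This matrix has rank 1, so its null space has dimension 3 − 1 = 2.

2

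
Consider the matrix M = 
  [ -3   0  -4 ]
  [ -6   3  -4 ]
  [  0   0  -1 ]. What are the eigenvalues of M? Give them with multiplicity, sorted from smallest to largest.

-3, -1, 3

Characteristic polynomial: p(μ) = μ^3 + μ^2 - 9μ - 9 = (μ - 3)(μ + 1)(μ + 3).
Roots (with multiplicity): -3, -1, 3.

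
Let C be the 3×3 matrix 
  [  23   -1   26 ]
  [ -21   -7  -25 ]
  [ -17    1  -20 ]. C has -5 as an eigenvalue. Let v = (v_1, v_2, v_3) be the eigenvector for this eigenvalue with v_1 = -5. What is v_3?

C + 5I = [[28, -1, 26], [-21, -2, -25], [-17, 1, -15]].
Solving (C + 5I)v = 0 gives the eigenspace spanned by (-5, -10, 5).
With v_1 = -5, v = (-5, -10, 5), so v_3 = 5.

5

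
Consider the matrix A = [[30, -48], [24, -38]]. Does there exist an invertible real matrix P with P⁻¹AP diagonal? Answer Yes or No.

Characteristic polynomial: p(t) = t^2 + 8t + 12 = (t + 2)(t + 6).
All 2 eigenvalues are distinct, so A is diagonalizable.

Yes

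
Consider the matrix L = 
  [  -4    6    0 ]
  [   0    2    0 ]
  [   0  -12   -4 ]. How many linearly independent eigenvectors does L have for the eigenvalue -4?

L + 4I = [[0, 6, 0], [0, 6, 0], [0, -12, 0]].
This matrix has rank 1, so its null space has dimension 3 − 1 = 2.

2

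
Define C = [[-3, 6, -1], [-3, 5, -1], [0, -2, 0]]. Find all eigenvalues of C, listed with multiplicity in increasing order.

0, 1, 1

Characteristic polynomial: p(λ) = λ^3 - 2λ^2 + λ = λ(λ - 1)^2.
Roots (with multiplicity): 0, 1, 1.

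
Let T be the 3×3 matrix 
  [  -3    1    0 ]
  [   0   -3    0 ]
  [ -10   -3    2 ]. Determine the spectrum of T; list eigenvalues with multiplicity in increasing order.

-3, -3, 2

Characteristic polynomial: p(μ) = μ^3 + 4μ^2 - 3μ - 18 = (μ - 2)(μ + 3)^2.
Roots (with multiplicity): -3, -3, 2.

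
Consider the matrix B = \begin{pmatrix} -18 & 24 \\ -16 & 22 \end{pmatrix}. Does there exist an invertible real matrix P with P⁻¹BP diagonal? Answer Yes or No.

Characteristic polynomial: p(λ) = λ^2 - 4λ - 12 = (λ - 6)(λ + 2).
All 2 eigenvalues are distinct, so B is diagonalizable.

Yes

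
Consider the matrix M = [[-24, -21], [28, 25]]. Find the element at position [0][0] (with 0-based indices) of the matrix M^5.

-4044

Characteristic polynomial: μ^2 - μ - 12 = (μ - 4)(μ + 3), so the eigenvalues are -3, 4.
μ=4: eigenvector (-3, 4).
μ=-3: eigenvector (1, -1).
P = [[-3, 1], [4, -1]], D = diag(4, -3), P⁻¹ = [[1, 1], [4, 3]].
M⁵ = P·diag(1024, -243)·P⁻¹ = [[-4044, -3801], [5068, 4825]].
The requested entry is -4044.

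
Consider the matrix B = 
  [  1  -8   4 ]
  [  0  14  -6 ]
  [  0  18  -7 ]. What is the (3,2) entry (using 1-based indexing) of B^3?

702

Characteristic polynomial: μ^3 - 8μ^2 + 17μ - 10 = (μ - 5)(μ - 2)(μ - 1), so the eigenvalues are 1, 2, 5.
μ=2: eigenvector (0, 1, 2).
μ=1: eigenvector (1, 0, 0).
μ=5: eigenvector (1, -2, -3).
P = [[0, 1, 1], [1, 0, -2], [2, 0, -3]], D = diag(2, 1, 5), P⁻¹ = [[0, -3, 2], [1, 2, -1], [0, -2, 1]].
B³ = P·diag(8, 1, 125)·P⁻¹ = [[1, -248, 124], [0, 476, -234], [0, 702, -343]].
The requested entry is 702.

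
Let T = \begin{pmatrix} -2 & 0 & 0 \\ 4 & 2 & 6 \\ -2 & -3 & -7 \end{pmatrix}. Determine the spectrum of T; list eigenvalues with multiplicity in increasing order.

-4, -2, -1

Characteristic polynomial: p(μ) = μ^3 + 7μ^2 + 14μ + 8 = (μ + 1)(μ + 2)(μ + 4).
Roots (with multiplicity): -4, -2, -1.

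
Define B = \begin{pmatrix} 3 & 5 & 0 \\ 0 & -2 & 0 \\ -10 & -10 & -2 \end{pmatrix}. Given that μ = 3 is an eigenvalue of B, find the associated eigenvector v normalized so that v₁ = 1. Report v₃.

-2

B − 3I = [[0, 5, 0], [0, -5, 0], [-10, -10, -5]].
Solving (B − 3I)v = 0 gives the eigenspace spanned by (1, 0, -2).
With v₁ = 1, v = (1, 0, -2), so v₃ = -2.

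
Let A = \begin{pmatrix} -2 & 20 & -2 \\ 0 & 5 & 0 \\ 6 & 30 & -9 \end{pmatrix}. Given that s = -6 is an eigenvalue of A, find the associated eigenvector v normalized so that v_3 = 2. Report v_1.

A + 6I = [[4, 20, -2], [0, 11, 0], [6, 30, -3]].
Solving (A + 6I)v = 0 gives the eigenspace spanned by (1, 0, 2).
With v_3 = 2, v = (1, 0, 2), so v_1 = 1.

1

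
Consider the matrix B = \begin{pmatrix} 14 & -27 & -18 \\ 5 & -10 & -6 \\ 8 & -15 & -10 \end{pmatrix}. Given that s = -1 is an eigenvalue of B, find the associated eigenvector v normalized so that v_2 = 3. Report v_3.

B + 1I = [[15, -27, -18], [5, -9, -6], [8, -15, -9]].
Solving (B + 1I)v = 0 gives the eigenspace spanned by (9, 3, 3).
With v_2 = 3, v = (9, 3, 3), so v_3 = 3.

3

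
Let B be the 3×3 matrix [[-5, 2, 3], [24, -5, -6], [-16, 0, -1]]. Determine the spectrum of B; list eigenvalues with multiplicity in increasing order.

-5, -5, -1

Characteristic polynomial: p(λ) = λ^3 + 11λ^2 + 35λ + 25 = (λ + 1)(λ + 5)^2.
Roots (with multiplicity): -5, -5, -1.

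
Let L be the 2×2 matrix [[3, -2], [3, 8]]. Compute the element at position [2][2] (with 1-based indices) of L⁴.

2638

Characteristic polynomial: μ^2 - 11μ + 30 = (μ - 6)(μ - 5), so the eigenvalues are 5, 6.
μ=5: eigenvector (1, -1).
μ=6: eigenvector (-2, 3).
P = [[1, -2], [-1, 3]], D = diag(5, 6), P⁻¹ = [[3, 2], [1, 1]].
L⁴ = P·diag(625, 1296)·P⁻¹ = [[-717, -1342], [2013, 2638]].
The requested entry is 2638.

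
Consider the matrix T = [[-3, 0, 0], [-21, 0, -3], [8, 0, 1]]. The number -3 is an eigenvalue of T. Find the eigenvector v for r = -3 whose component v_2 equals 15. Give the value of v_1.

3

T + 3I = [[0, 0, 0], [-21, 3, -3], [8, 0, 4]].
Solving (T + 3I)v = 0 gives the eigenspace spanned by (3, 15, -6).
With v_2 = 15, v = (3, 15, -6), so v_1 = 3.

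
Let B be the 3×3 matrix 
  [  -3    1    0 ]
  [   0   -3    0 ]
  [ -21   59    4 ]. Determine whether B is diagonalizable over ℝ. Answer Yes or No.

No

Characteristic polynomial: p(λ) = λ^3 + 2λ^2 - 15λ - 36 = (λ - 4)(λ + 3)^2.
λ = -3 has algebraic multiplicity 2; rank(B + 3I) = 2, so geometric multiplicity = 1.
Geometric multiplicity < algebraic multiplicity, so B is not diagonalizable.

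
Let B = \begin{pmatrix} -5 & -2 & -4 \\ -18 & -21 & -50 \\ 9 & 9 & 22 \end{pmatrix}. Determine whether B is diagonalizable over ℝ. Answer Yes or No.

Yes

Characteristic polynomial: p(μ) = μ^3 + 4μ^2 - 17μ - 60 = (μ - 4)(μ + 3)(μ + 5).
All 3 eigenvalues are distinct, so B is diagonalizable.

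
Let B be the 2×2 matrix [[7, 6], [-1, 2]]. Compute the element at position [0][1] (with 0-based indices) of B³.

Characteristic polynomial: r^2 - 9r + 20 = (r - 5)(r - 4), so the eigenvalues are 4, 5.
r=4: eigenvector (-2, 1).
r=5: eigenvector (3, -1).
P = [[-2, 3], [1, -1]], D = diag(4, 5), P⁻¹ = [[1, 3], [1, 2]].
B³ = P·diag(64, 125)·P⁻¹ = [[247, 366], [-61, -58]].
The requested entry is 366.

366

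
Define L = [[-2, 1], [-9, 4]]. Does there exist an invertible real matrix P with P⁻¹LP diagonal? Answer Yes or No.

Characteristic polynomial: p(r) = r^2 - 2r + 1 = (r - 1)^2.
r = 1 has algebraic multiplicity 2; rank(L − 1I) = 1, so geometric multiplicity = 1.
Geometric multiplicity < algebraic multiplicity, so L is not diagonalizable.

No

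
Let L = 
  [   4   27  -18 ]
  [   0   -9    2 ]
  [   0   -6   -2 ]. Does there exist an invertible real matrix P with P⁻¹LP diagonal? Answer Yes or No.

Yes

Characteristic polynomial: p(s) = s^3 + 7s^2 - 14s - 120 = (s - 4)(s + 5)(s + 6).
All 3 eigenvalues are distinct, so L is diagonalizable.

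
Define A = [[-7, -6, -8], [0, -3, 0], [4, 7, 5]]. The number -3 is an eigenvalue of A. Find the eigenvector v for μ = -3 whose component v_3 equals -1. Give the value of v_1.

2

A + 3I = [[-4, -6, -8], [0, 0, 0], [4, 7, 8]].
Solving (A + 3I)v = 0 gives the eigenspace spanned by (2, 0, -1).
With v_3 = -1, v = (2, 0, -1), so v_1 = 2.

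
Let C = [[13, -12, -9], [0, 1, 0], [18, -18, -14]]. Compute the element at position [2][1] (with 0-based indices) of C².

Characteristic polynomial: r^3 - 21r + 20 = (r - 4)(r - 1)(r + 5), so the eigenvalues are -5, 1, 4.
r=-5: eigenvector (-1, 0, -2).
r=1: eigenvector (1, 1, 0).
r=4: eigenvector (1, 0, 1).
P = [[-1, 1, 1], [0, 1, 0], [-2, 0, 1]], D = diag(-5, 1, 4), P⁻¹ = [[1, -1, -1], [0, 1, 0], [2, -2, -1]].
C² = P·diag(25, 1, 16)·P⁻¹ = [[7, -6, 9], [0, 1, 0], [-18, 18, 34]].
The requested entry is 18.

18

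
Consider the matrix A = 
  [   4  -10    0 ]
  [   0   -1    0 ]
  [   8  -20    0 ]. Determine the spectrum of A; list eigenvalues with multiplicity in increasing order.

-1, 0, 4

Characteristic polynomial: p(r) = r^3 - 3r^2 - 4r = r(r - 4)(r + 1).
Roots (with multiplicity): -1, 0, 4.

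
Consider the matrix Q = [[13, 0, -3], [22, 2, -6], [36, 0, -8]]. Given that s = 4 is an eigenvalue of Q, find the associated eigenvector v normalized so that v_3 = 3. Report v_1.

1

Q − 4I = [[9, 0, -3], [22, -2, -6], [36, 0, -12]].
Solving (Q − 4I)v = 0 gives the eigenspace spanned by (1, 2, 3).
With v_3 = 3, v = (1, 2, 3), so v_1 = 1.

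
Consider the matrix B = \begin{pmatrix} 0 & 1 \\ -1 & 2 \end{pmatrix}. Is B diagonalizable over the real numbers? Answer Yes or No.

No

Characteristic polynomial: p(t) = t^2 - 2t + 1 = (t - 1)^2.
t = 1 has algebraic multiplicity 2; rank(B − 1I) = 1, so geometric multiplicity = 1.
Geometric multiplicity < algebraic multiplicity, so B is not diagonalizable.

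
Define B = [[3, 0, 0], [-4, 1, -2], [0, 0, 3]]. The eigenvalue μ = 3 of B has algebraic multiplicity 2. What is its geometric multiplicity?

2

B − 3I = [[0, 0, 0], [-4, -2, -2], [0, 0, 0]].
This matrix has rank 1, so its null space has dimension 3 − 1 = 2.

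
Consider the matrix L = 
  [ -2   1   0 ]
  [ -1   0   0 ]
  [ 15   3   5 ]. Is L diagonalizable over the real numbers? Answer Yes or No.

Characteristic polynomial: p(t) = t^3 - 3t^2 - 9t - 5 = (t - 5)(t + 1)^2.
t = -1 has algebraic multiplicity 2; rank(L + 1I) = 2, so geometric multiplicity = 1.
Geometric multiplicity < algebraic multiplicity, so L is not diagonalizable.

No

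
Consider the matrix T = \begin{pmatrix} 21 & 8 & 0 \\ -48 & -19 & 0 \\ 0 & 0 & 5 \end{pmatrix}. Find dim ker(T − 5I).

2

T − 5I = [[16, 8, 0], [-48, -24, 0], [0, 0, 0]].
This matrix has rank 1, so its null space has dimension 3 − 1 = 2.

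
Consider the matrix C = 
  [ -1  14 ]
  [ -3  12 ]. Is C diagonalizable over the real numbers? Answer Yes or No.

Characteristic polynomial: p(t) = t^2 - 11t + 30 = (t - 6)(t - 5).
All 2 eigenvalues are distinct, so C is diagonalizable.

Yes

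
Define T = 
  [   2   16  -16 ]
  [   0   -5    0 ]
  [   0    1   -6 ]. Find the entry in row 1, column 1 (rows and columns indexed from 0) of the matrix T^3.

-125

Characteristic polynomial: r^3 + 9r^2 + 8r - 60 = (r - 2)(r + 5)(r + 6), so the eigenvalues are -6, -5, 2.
r=-5: eigenvector (0, 1, 1).
r=2: eigenvector (1, 0, 0).
r=-6: eigenvector (2, 0, 1).
P = [[0, 1, 2], [1, 0, 0], [1, 0, 1]], D = diag(-5, 2, -6), P⁻¹ = [[0, 1, 0], [1, 2, -2], [0, -1, 1]].
T³ = P·diag(-125, 8, -216)·P⁻¹ = [[8, 448, -448], [0, -125, 0], [0, 91, -216]].
The requested entry is -125.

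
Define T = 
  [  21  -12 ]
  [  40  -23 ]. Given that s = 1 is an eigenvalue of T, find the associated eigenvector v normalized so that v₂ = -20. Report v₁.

-12

T − 1I = [[20, -12], [40, -24]].
Solving (T − 1I)v = 0 gives the eigenspace spanned by (-12, -20).
With v₂ = -20, v = (-12, -20), so v₁ = -12.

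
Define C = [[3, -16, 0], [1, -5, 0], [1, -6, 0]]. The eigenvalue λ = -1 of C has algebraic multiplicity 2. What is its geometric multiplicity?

C + 1I = [[4, -16, 0], [1, -4, 0], [1, -6, 1]].
This matrix has rank 2, so its null space has dimension 3 − 2 = 1.

1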